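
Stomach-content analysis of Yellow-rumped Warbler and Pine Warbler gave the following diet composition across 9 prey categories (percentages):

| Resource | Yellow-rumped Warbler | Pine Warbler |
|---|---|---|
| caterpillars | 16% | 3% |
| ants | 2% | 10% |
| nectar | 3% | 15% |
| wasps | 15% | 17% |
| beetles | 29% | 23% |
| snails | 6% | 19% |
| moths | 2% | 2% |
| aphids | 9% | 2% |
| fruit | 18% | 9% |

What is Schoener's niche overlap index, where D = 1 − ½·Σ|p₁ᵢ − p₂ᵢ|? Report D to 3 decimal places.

Convert percentages to proportions (divide by 100).
Σ|p₁ᵢ − p₂ᵢ| = 0.13 + 0.08 + 0.12 + 0.02 + 0.06 + 0.13 + 0.00 + 0.07 + 0.09 = 0.70
D = 1 − ½ × 0.70 = 1 − 0.350 = 0.65000

0.650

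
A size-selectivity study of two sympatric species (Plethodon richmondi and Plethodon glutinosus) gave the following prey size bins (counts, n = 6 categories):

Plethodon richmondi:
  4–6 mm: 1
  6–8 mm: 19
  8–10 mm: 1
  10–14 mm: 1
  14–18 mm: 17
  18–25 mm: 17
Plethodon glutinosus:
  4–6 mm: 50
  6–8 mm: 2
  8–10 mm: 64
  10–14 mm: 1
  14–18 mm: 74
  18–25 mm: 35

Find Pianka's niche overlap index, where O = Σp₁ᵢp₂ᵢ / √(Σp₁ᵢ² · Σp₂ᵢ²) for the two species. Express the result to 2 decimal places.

0.57

Proportions for Plethodon richmondi (n=56): 1/56=0.0179, 19/56=0.3393, 1/56=0.0179, 1/56=0.0179, 17/56=0.3036, 17/56=0.3036
Proportions for Plethodon glutinosus (n=226): 50/226=0.2212, 2/226=0.0088, 64/226=0.2832, 1/226=0.0044, 74/226=0.3274, 35/226=0.1549
Σ p₁ᵢp₂ᵢ = 0.003959 + 0.002986 + 0.005069 + 0.000079 + 0.099399 + 0.047028 = 0.158520
Σp_1ᵢ² = 0.0179² + 0.3393² + 0.0179² + 0.0179² + 0.3036² + 0.3036² = 0.000320 + 0.115124 + 0.000320 + 0.000320 + 0.092173 + 0.092173 = 0.300430
Σp_2ᵢ² = 0.2212² + 0.0088² + 0.2832² + 0.0044² + 0.3274² + 0.1549² = 0.048929 + 0.000077 + 0.080202 + 0.000019 + 0.107191 + 0.023994 = 0.260412
O = 0.158520 / √(0.300430 × 0.260412) = 0.158520 / 0.2797062 = 0.5667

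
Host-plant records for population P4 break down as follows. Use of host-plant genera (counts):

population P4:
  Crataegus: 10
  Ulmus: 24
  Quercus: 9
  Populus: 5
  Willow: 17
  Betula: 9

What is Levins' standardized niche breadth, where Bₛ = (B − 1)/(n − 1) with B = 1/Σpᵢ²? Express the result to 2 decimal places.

Proportions for population P4 (n=74): 10/74=0.1351, 24/74=0.3243, 9/74=0.1216, 5/74=0.0676, 17/74=0.2297, 9/74=0.1216
Σpᵢ² = 0.1351² + 0.3243² + 0.1216² + 0.0676² + 0.2297² + 0.1216² = 0.018252 + 0.105170 + 0.014787 + 0.004570 + 0.052762 + 0.014787 = 0.210328
B = 1 / 0.210328 = 4.7545
Bₛ = (B − 1)/(n − 1) = (4.7545 − 1)/(6 − 1) = 3.7545/5 = 0.7509

0.75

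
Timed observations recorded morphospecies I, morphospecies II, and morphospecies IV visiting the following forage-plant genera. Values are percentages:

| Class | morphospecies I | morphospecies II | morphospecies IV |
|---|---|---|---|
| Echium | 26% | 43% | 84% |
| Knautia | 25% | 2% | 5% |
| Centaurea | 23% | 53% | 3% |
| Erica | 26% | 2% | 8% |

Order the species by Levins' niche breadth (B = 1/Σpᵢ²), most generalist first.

Convert percentages to proportions (divide by 100).
Σp_Iᵢ² = 0.26² + 0.25² + 0.23² + 0.26² = 0.0676 + 0.0625 + 0.0529 + 0.0676 = 0.2506
B_I = 1 / 0.2506 = 3.9904
Σp_IIᵢ² = 0.43² + 0.02² + 0.53² + 0.02² = 0.1849 + 0.0004 + 0.2809 + 0.0004 = 0.4666
B_II = 1 / 0.4666 = 2.1432
Σp_IVᵢ² = 0.84² + 0.05² + 0.03² + 0.08² = 0.7056 + 0.0025 + 0.0009 + 0.0064 = 0.7154
B_IV = 1 / 0.7154 = 1.3978
Ranking by B (broadest → narrowest): morphospecies I (3.99) > morphospecies II (2.14) > morphospecies IV (1.40)

morphospecies I > morphospecies II > morphospecies IV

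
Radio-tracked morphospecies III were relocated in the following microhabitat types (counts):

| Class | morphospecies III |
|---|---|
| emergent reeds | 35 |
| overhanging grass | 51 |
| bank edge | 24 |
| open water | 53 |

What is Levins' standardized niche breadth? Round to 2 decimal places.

0.89

Proportions for morphospecies III (n=163): 35/163=0.2147, 51/163=0.3129, 24/163=0.1472, 53/163=0.3252
Σpᵢ² = 0.2147² + 0.3129² + 0.1472² + 0.3252² = 0.046096 + 0.097906 + 0.021668 + 0.105755 = 0.271425
B = 1 / 0.271425 = 3.6843
Bₛ = (B − 1)/(n − 1) = (3.6843 − 1)/(4 − 1) = 2.6843/3 = 0.8948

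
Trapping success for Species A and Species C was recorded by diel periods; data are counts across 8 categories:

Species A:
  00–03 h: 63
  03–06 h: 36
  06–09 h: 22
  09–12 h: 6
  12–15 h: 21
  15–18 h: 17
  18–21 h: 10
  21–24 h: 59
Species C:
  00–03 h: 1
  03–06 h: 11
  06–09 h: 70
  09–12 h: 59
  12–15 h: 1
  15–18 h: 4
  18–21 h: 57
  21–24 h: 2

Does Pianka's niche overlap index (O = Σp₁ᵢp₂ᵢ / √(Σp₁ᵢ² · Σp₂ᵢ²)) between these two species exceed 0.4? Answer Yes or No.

Proportions for Species A (n=234): 63/234=0.2692, 36/234=0.1538, 22/234=0.0940, 6/234=0.0256, 21/234=0.0897, 17/234=0.0726, 10/234=0.0427, 59/234=0.2521
Proportions for Species C (n=205): 1/205=0.0049, 11/205=0.0537, 70/205=0.3415, 59/205=0.2878, 1/205=0.0049, 4/205=0.0195, 57/205=0.2780, 2/205=0.0098
Σ p₁ᵢp₂ᵢ = 0.001319 + 0.008259 + 0.032101 + 0.007368 + 0.000440 + 0.001416 + 0.011871 + 0.002471 = 0.065245
Σp_1ᵢ² = 0.2692² + 0.1538² + 0.0940² + 0.0256² + 0.0897² + 0.0726² + 0.0427² + 0.2521² = 0.072469 + 0.023654 + 0.008836 + 0.000655 + 0.008046 + 0.005271 + 0.001823 + 0.063554 = 0.184308
Σp_2ᵢ² = 0.0049² + 0.0537² + 0.3415² + 0.2878² + 0.0049² + 0.0195² + 0.2780² + 0.0098² = 0.000024 + 0.002884 + 0.116622 + 0.082829 + 0.000024 + 0.000380 + 0.077284 + 0.000096 = 0.280143
O = 0.065245 / √(0.184308 × 0.280143) = 0.065245 / 0.2272281 = 0.2871
O = 0.2871 < 0.4 → No.

No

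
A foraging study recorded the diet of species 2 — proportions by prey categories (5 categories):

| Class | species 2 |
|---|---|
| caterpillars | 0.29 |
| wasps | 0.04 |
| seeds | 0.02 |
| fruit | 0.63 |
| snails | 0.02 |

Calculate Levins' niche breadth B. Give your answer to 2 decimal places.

Σpᵢ² = 0.29² + 0.04² + 0.02² + 0.63² + 0.02² = 0.0841 + 0.0016 + 0.0004 + 0.3969 + 0.0004 = 0.4834
B = 1 / 0.4834 = 2.0687

2.07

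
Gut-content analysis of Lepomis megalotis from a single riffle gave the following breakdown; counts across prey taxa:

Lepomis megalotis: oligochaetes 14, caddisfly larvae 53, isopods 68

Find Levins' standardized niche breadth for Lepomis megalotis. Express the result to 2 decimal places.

0.69

Proportions for Lepomis megalotis (n=135): 14/135=0.1037, 53/135=0.3926, 68/135=0.5037
Σpᵢ² = 0.1037² + 0.3926² + 0.5037² = 0.010754 + 0.154135 + 0.253714 = 0.418603
B = 1 / 0.418603 = 2.3889
Bₛ = (B − 1)/(n − 1) = (2.3889 − 1)/(3 − 1) = 1.3889/2 = 0.6945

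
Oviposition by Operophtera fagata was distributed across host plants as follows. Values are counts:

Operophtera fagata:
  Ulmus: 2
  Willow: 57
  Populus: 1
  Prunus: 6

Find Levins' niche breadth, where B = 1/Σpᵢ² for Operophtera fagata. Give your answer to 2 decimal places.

1.32

Proportions for Operophtera fagata (n=66): 2/66=0.0303, 57/66=0.8636, 1/66=0.0152, 6/66=0.0909
Σpᵢ² = 0.0303² + 0.8636² + 0.0152² + 0.0909² = 0.000918 + 0.745805 + 0.000231 + 0.008263 = 0.755217
B = 1 / 0.755217 = 1.3241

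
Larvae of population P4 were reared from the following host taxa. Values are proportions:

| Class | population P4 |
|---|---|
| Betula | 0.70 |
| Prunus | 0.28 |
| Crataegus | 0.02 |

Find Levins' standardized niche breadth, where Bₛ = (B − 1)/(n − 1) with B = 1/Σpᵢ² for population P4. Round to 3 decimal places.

0.379

Σpᵢ² = 0.70² + 0.28² + 0.02² = 0.4900 + 0.0784 + 0.0004 = 0.5688
B = 1 / 0.5688 = 1.75809
Bₛ = (B − 1)/(n − 1) = (1.75809 − 1)/(3 − 1) = 0.75809/2 = 0.37905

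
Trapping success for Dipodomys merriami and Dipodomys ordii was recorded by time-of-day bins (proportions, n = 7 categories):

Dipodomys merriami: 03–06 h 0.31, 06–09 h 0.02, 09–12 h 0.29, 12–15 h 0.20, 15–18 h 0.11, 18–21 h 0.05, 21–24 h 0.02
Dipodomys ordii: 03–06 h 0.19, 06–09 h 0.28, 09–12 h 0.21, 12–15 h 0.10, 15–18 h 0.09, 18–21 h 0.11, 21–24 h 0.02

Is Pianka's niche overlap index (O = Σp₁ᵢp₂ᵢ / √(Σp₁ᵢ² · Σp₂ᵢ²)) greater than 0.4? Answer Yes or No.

Yes

Σ p₁ᵢp₂ᵢ = 0.0589 + 0.0056 + 0.0609 + 0.0200 + 0.0099 + 0.0055 + 0.0004 = 0.1612
Σp_1ᵢ² = 0.31² + 0.02² + 0.29² + 0.20² + 0.11² + 0.05² + 0.02² = 0.0961 + 0.0004 + 0.0841 + 0.0400 + 0.0121 + 0.0025 + 0.0004 = 0.2356
Σp_2ᵢ² = 0.19² + 0.28² + 0.21² + 0.10² + 0.09² + 0.11² + 0.02² = 0.0361 + 0.0784 + 0.0441 + 0.0100 + 0.0081 + 0.0121 + 0.0004 = 0.1892
O = 0.1612 / √(0.2356 × 0.1892) = 0.1612 / 0.21113 = 0.7635
O = 0.7635 > 0.4 → Yes.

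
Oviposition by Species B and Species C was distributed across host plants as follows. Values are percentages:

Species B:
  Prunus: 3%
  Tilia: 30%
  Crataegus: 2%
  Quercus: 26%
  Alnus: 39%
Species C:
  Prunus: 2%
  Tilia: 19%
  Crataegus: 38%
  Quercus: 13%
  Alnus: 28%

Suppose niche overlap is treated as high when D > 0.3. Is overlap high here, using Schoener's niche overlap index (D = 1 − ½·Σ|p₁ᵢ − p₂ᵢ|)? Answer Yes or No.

Yes

Convert percentages to proportions (divide by 100).
Σ|p₁ᵢ − p₂ᵢ| = 0.01 + 0.11 + 0.36 + 0.13 + 0.11 = 0.72
D = 1 − ½ × 0.72 = 1 − 0.360 = 0.6400
D = 0.6400 > 0.3 → Yes.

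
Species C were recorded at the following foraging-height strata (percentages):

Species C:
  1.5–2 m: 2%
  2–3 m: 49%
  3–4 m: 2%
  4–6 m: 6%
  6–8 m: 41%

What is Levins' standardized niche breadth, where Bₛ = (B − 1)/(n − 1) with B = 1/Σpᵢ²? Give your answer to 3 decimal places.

Convert percentages to proportions (divide by 100).
Σpᵢ² = 0.02² + 0.49² + 0.02² + 0.06² + 0.41² = 0.0004 + 0.2401 + 0.0004 + 0.0036 + 0.1681 = 0.4126
B = 1 / 0.4126 = 2.42365
Bₛ = (B − 1)/(n − 1) = (2.42365 − 1)/(5 − 1) = 1.42365/4 = 0.35591

0.356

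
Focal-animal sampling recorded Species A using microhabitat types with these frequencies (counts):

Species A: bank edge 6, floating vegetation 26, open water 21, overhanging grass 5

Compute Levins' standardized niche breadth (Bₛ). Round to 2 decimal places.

0.62

Proportions for Species A (n=58): 6/58=0.1034, 26/58=0.4483, 21/58=0.3621, 5/58=0.0862
Σpᵢ² = 0.1034² + 0.4483² + 0.3621² + 0.0862² = 0.010692 + 0.200973 + 0.131116 + 0.007430 = 0.350211
B = 1 / 0.350211 = 2.8554
Bₛ = (B − 1)/(n − 1) = (2.8554 − 1)/(4 − 1) = 1.8554/3 = 0.6185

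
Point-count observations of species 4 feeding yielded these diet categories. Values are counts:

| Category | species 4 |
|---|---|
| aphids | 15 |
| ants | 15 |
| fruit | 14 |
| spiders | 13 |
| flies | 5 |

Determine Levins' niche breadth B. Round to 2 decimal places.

Proportions for species 4 (n=62): 15/62=0.2419, 15/62=0.2419, 14/62=0.2258, 13/62=0.2097, 5/62=0.0806
Σpᵢ² = 0.2419² + 0.2419² + 0.2258² + 0.2097² + 0.0806² = 0.058516 + 0.058516 + 0.050986 + 0.043974 + 0.006496 = 0.218488
B = 1 / 0.218488 = 4.5769

4.58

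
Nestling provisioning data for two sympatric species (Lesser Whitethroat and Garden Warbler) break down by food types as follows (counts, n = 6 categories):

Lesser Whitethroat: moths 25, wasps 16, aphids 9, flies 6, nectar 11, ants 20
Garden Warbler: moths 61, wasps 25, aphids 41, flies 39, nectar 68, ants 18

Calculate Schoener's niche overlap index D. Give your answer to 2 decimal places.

0.71

Proportions for Lesser Whitethroat (n=87): 25/87=0.2874, 16/87=0.1839, 9/87=0.1034, 6/87=0.0690, 11/87=0.1264, 20/87=0.2299
Proportions for Garden Warbler (n=252): 61/252=0.2421, 25/252=0.0992, 41/252=0.1627, 39/252=0.1548, 68/252=0.2698, 18/252=0.0714
Σ|p₁ᵢ − p₂ᵢ| = 0.0453 + 0.0847 + 0.0593 + 0.0858 + 0.1434 + 0.1585 = 0.5770
D = 1 − ½ × 0.5770 = 1 − 0.28850 = 0.71150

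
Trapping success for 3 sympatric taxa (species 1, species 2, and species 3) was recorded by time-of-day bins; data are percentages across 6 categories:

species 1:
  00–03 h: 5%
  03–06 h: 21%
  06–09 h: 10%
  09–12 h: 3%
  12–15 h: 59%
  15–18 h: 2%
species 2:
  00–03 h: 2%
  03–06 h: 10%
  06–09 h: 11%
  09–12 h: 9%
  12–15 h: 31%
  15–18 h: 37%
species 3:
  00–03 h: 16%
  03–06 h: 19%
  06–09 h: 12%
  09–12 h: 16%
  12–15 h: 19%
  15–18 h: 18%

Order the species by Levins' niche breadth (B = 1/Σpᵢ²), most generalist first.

Convert percentages to proportions (divide by 100).
Σp_1ᵢ² = 0.05² + 0.21² + 0.10² + 0.03² + 0.59² + 0.02² = 0.0025 + 0.0441 + 0.0100 + 0.0009 + 0.3481 + 0.0004 = 0.4060
B_1 = 1 / 0.4060 = 2.4631
Σp_2ᵢ² = 0.02² + 0.10² + 0.11² + 0.09² + 0.31² + 0.37² = 0.0004 + 0.0100 + 0.0121 + 0.0081 + 0.0961 + 0.1369 = 0.2636
B_2 = 1 / 0.2636 = 3.7936
Σp_3ᵢ² = 0.16² + 0.19² + 0.12² + 0.16² + 0.19² + 0.18² = 0.0256 + 0.0361 + 0.0144 + 0.0256 + 0.0361 + 0.0324 = 0.1702
B_3 = 1 / 0.1702 = 5.8754
Ranking by B (broadest → narrowest): species 3 (5.88) > species 2 (3.79) > species 1 (2.46)

species 3 > species 2 > species 1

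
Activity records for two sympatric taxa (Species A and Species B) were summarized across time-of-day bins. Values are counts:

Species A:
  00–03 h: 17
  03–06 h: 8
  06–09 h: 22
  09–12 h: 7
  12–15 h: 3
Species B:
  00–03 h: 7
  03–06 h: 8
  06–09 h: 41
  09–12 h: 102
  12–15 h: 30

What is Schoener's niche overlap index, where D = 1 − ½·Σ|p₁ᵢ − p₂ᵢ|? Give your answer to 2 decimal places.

0.47

Proportions for Species A (n=57): 17/57=0.2982, 8/57=0.1404, 22/57=0.3860, 7/57=0.1228, 3/57=0.0526
Proportions for Species B (n=188): 7/188=0.0372, 8/188=0.0426, 41/188=0.2181, 102/188=0.5426, 30/188=0.1596
Σ|p₁ᵢ − p₂ᵢ| = 0.2610 + 0.0978 + 0.1679 + 0.4198 + 0.1070 = 1.0535
D = 1 − ½ × 1.0535 = 1 − 0.52675 = 0.47325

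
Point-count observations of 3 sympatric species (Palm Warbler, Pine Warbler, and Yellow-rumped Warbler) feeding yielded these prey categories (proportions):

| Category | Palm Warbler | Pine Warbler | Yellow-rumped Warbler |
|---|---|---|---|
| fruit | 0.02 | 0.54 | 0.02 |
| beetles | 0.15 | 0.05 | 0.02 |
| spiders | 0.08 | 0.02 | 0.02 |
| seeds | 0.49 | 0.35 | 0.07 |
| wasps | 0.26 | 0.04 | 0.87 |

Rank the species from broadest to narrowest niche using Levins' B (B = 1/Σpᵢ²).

Palm Warbler > Pine Warbler > Yellow-rumped Warbler

Σp_Palmᵢ² = 0.02² + 0.15² + 0.08² + 0.49² + 0.26² = 0.0004 + 0.0225 + 0.0064 + 0.2401 + 0.0676 = 0.3370
B_Palm = 1 / 0.3370 = 2.9674
Σp_Pineᵢ² = 0.54² + 0.05² + 0.02² + 0.35² + 0.04² = 0.2916 + 0.0025 + 0.0004 + 0.1225 + 0.0016 = 0.4186
B_Pine = 1 / 0.4186 = 2.3889
Σp_Yellᵢ² = 0.02² + 0.02² + 0.02² + 0.07² + 0.87² = 0.0004 + 0.0004 + 0.0004 + 0.0049 + 0.7569 = 0.7630
B_Yell = 1 / 0.7630 = 1.3106
Ranking by B (broadest → narrowest): Palm Warbler (2.97) > Pine Warbler (2.39) > Yellow-rumped Warbler (1.31)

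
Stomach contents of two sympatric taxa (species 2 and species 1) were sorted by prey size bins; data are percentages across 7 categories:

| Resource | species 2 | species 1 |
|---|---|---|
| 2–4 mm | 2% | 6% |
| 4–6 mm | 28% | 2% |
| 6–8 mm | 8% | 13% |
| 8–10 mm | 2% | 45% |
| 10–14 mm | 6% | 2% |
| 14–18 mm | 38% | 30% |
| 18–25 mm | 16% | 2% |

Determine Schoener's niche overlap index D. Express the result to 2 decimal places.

Convert percentages to proportions (divide by 100).
Σ|p₁ᵢ − p₂ᵢ| = 0.04 + 0.26 + 0.05 + 0.43 + 0.04 + 0.08 + 0.14 = 1.04
D = 1 − ½ × 1.04 = 1 − 0.520 = 0.4800

0.48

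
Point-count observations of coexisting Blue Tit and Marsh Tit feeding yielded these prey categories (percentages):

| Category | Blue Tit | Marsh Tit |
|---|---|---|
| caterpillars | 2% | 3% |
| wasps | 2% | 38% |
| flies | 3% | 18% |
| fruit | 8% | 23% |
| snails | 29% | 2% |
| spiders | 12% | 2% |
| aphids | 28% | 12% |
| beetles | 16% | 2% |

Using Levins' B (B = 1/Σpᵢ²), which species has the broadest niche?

Blue Tit

Convert percentages to proportions (divide by 100).
Σp_Blueᵢ² = 0.02² + 0.02² + 0.03² + 0.08² + 0.29² + 0.12² + 0.28² + 0.16² = 0.0004 + 0.0004 + 0.0009 + 0.0064 + 0.0841 + 0.0144 + 0.0784 + 0.0256 = 0.2106
B_Blue = 1 / 0.2106 = 4.7483
Σp_Marsᵢ² = 0.03² + 0.38² + 0.18² + 0.23² + 0.02² + 0.02² + 0.12² + 0.02² = 0.0009 + 0.1444 + 0.0324 + 0.0529 + 0.0004 + 0.0004 + 0.0144 + 0.0004 = 0.2462
B_Mars = 1 / 0.2462 = 4.0617
Highest B → broadest niche (most generalist): Blue Tit (B = 4.75).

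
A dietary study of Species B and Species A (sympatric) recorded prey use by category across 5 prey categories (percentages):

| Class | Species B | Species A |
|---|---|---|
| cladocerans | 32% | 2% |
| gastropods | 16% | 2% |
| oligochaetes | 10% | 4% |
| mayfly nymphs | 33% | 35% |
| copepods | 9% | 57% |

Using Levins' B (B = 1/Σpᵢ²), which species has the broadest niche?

Convert percentages to proportions (divide by 100).
Σp_Bᵢ² = 0.32² + 0.16² + 0.10² + 0.33² + 0.09² = 0.1024 + 0.0256 + 0.0100 + 0.1089 + 0.0081 = 0.2550
B_B = 1 / 0.2550 = 3.9216
Σp_Aᵢ² = 0.02² + 0.02² + 0.04² + 0.35² + 0.57² = 0.0004 + 0.0004 + 0.0016 + 0.1225 + 0.3249 = 0.4498
B_A = 1 / 0.4498 = 2.2232
Highest B → broadest niche (most generalist): Species B (B = 3.92).

Species B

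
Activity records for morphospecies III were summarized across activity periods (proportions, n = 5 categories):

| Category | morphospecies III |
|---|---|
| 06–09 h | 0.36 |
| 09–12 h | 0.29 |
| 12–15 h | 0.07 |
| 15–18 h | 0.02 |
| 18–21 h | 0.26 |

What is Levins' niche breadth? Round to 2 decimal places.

3.49

Σpᵢ² = 0.36² + 0.29² + 0.07² + 0.02² + 0.26² = 0.1296 + 0.0841 + 0.0049 + 0.0004 + 0.0676 = 0.2866
B = 1 / 0.2866 = 3.4892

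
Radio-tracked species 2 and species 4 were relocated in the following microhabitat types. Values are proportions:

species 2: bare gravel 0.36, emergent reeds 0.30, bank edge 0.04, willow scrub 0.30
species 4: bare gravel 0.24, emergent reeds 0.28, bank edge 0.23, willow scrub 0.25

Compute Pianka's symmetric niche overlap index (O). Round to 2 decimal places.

0.91

Σ p₁ᵢp₂ᵢ = 0.0864 + 0.0840 + 0.0092 + 0.0750 = 0.2546
Σp_1ᵢ² = 0.36² + 0.30² + 0.04² + 0.30² = 0.1296 + 0.0900 + 0.0016 + 0.0900 = 0.3112
Σp_2ᵢ² = 0.24² + 0.28² + 0.23² + 0.25² = 0.0576 + 0.0784 + 0.0529 + 0.0625 = 0.2514
O = 0.2546 / √(0.3112 × 0.2514) = 0.2546 / 0.27971 = 0.9102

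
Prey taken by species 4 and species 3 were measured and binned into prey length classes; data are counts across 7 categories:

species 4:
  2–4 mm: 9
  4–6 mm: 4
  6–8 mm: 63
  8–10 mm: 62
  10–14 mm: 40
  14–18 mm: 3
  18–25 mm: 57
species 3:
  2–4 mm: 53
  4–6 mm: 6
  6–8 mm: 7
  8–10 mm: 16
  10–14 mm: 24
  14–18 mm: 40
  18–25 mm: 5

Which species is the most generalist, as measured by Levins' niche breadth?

Proportions for species 4 (n=238): 9/238=0.0378, 4/238=0.0168, 63/238=0.2647, 62/238=0.2605, 40/238=0.1681, 3/238=0.0126, 57/238=0.2395
Proportions for species 3 (n=151): 53/151=0.3510, 6/151=0.0397, 7/151=0.0464, 16/151=0.1060, 24/151=0.1589, 40/151=0.2649, 5/151=0.0331
Σp_4ᵢ² = 0.0378² + 0.0168² + 0.2647² + 0.2605² + 0.1681² + 0.0126² + 0.2395² = 0.001429 + 0.000282 + 0.070066 + 0.067860 + 0.028258 + 0.000159 + 0.057360 = 0.225414
B_4 = 1 / 0.225414 = 4.4363
Σp_3ᵢ² = 0.3510² + 0.0397² + 0.0464² + 0.1060² + 0.1589² + 0.2649² + 0.0331² = 0.123201 + 0.001576 + 0.002153 + 0.011236 + 0.025249 + 0.070172 + 0.001096 = 0.234683
B_3 = 1 / 0.234683 = 4.2611
Highest B → broadest niche (most generalist): species 4 (B = 4.44).

species 4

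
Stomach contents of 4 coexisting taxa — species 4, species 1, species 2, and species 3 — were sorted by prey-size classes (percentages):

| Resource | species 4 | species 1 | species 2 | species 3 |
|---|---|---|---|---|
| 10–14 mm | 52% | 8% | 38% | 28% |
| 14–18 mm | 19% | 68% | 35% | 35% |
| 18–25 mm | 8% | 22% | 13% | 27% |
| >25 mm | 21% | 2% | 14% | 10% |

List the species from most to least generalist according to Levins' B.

Convert percentages to proportions (divide by 100).
Σp_4ᵢ² = 0.52² + 0.19² + 0.08² + 0.21² = 0.2704 + 0.0361 + 0.0064 + 0.0441 = 0.3570
B_4 = 1 / 0.3570 = 2.8011
Σp_1ᵢ² = 0.08² + 0.68² + 0.22² + 0.02² = 0.0064 + 0.4624 + 0.0484 + 0.0004 = 0.5176
B_1 = 1 / 0.5176 = 1.9320
Σp_2ᵢ² = 0.38² + 0.35² + 0.13² + 0.14² = 0.1444 + 0.1225 + 0.0169 + 0.0196 = 0.3034
B_2 = 1 / 0.3034 = 3.2960
Σp_3ᵢ² = 0.28² + 0.35² + 0.27² + 0.10² = 0.0784 + 0.1225 + 0.0729 + 0.0100 = 0.2838
B_3 = 1 / 0.2838 = 3.5236
Ranking by B (broadest → narrowest): species 3 (3.52) > species 2 (3.30) > species 4 (2.80) > species 1 (1.93)

species 3 > species 2 > species 4 > species 1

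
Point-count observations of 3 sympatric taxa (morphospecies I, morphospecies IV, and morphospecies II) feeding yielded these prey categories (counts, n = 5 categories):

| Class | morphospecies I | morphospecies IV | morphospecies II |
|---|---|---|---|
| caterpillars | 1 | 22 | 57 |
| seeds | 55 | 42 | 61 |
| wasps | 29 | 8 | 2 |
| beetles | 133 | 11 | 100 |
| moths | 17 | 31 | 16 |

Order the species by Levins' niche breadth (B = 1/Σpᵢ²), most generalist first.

Proportions for morphospecies I (n=235): 1/235=0.0043, 55/235=0.2340, 29/235=0.1234, 133/235=0.5660, 17/235=0.0723
Proportions for morphospecies IV (n=114): 22/114=0.1930, 42/114=0.3684, 8/114=0.0702, 11/114=0.0965, 31/114=0.2719
Proportions for morphospecies II (n=236): 57/236=0.2415, 61/236=0.2585, 2/236=0.0085, 100/236=0.4237, 16/236=0.0678
Σp_Iᵢ² = 0.0043² + 0.2340² + 0.1234² + 0.5660² + 0.0723² = 0.000018 + 0.054756 + 0.015228 + 0.320356 + 0.005227 = 0.395585
B_I = 1 / 0.395585 = 2.5279
Σp_IVᵢ² = 0.1930² + 0.3684² + 0.0702² + 0.0965² + 0.2719² = 0.037249 + 0.135719 + 0.004928 + 0.009312 + 0.073930 = 0.261138
B_IV = 1 / 0.261138 = 3.8294
Σp_IIᵢ² = 0.2415² + 0.2585² + 0.0085² + 0.4237² + 0.0678² = 0.058322 + 0.066822 + 0.000072 + 0.179522 + 0.004597 = 0.309335
B_II = 1 / 0.309335 = 3.2327
Ranking by B (broadest → narrowest): morphospecies IV (3.83) > morphospecies II (3.23) > morphospecies I (2.53)

morphospecies IV > morphospecies II > morphospecies I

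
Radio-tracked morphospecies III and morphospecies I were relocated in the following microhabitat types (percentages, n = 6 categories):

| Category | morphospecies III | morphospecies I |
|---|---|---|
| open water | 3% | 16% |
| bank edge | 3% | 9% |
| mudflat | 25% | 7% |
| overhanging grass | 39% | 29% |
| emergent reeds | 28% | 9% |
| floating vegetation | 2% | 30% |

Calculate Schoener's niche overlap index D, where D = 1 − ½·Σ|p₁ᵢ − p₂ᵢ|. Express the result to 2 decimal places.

Convert percentages to proportions (divide by 100).
Σ|p₁ᵢ − p₂ᵢ| = 0.13 + 0.06 + 0.18 + 0.10 + 0.19 + 0.28 = 0.94
D = 1 − ½ × 0.94 = 1 − 0.470 = 0.5300

0.53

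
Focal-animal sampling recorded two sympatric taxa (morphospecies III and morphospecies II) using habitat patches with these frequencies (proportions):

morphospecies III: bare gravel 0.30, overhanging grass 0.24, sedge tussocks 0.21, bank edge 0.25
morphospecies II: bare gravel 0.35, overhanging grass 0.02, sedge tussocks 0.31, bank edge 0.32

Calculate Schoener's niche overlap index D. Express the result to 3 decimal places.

0.780

Σ|p₁ᵢ − p₂ᵢ| = 0.05 + 0.22 + 0.10 + 0.07 = 0.44
D = 1 − ½ × 0.44 = 1 − 0.220 = 0.78000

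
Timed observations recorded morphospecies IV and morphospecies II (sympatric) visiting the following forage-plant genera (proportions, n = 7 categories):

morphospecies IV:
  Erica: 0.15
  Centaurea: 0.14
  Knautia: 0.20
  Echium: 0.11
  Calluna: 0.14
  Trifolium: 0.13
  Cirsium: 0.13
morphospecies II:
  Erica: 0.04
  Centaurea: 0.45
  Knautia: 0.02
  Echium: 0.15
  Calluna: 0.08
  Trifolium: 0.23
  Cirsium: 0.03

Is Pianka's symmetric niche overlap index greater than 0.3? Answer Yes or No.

Σ p₁ᵢp₂ᵢ = 0.0060 + 0.0630 + 0.0040 + 0.0165 + 0.0112 + 0.0299 + 0.0039 = 0.1345
Σp_1ᵢ² = 0.15² + 0.14² + 0.20² + 0.11² + 0.14² + 0.13² + 0.13² = 0.0225 + 0.0196 + 0.0400 + 0.0121 + 0.0196 + 0.0169 + 0.0169 = 0.1476
Σp_2ᵢ² = 0.04² + 0.45² + 0.02² + 0.15² + 0.08² + 0.23² + 0.03² = 0.0016 + 0.2025 + 0.0004 + 0.0225 + 0.0064 + 0.0529 + 0.0009 = 0.2872
O = 0.1345 / √(0.1476 × 0.2872) = 0.1345 / 0.20589 = 0.6533
O = 0.6533 > 0.3 → Yes.

Yes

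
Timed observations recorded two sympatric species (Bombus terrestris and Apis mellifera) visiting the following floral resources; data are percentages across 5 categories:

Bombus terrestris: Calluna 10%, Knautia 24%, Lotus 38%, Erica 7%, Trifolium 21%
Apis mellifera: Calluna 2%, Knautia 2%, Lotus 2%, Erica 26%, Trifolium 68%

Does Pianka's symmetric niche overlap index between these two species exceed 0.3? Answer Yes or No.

Convert percentages to proportions (divide by 100).
Σ p₁ᵢp₂ᵢ = 0.0020 + 0.0048 + 0.0076 + 0.0182 + 0.1428 = 0.1754
Σp_1ᵢ² = 0.10² + 0.24² + 0.38² + 0.07² + 0.21² = 0.0100 + 0.0576 + 0.1444 + 0.0049 + 0.0441 = 0.2610
Σp_2ᵢ² = 0.02² + 0.02² + 0.02² + 0.26² + 0.68² = 0.0004 + 0.0004 + 0.0004 + 0.0676 + 0.4624 = 0.5312
O = 0.1754 / √(0.2610 × 0.5312) = 0.1754 / 0.37235 = 0.4711
O = 0.4711 > 0.3 → Yes.

Yes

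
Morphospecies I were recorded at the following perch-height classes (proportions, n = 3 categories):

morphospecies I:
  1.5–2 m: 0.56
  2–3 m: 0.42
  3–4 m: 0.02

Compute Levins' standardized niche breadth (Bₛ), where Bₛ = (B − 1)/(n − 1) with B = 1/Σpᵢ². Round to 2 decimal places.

Σpᵢ² = 0.56² + 0.42² + 0.02² = 0.3136 + 0.1764 + 0.0004 = 0.4904
B = 1 / 0.4904 = 2.0392
Bₛ = (B − 1)/(n − 1) = (2.0392 − 1)/(3 − 1) = 1.0392/2 = 0.5196

0.52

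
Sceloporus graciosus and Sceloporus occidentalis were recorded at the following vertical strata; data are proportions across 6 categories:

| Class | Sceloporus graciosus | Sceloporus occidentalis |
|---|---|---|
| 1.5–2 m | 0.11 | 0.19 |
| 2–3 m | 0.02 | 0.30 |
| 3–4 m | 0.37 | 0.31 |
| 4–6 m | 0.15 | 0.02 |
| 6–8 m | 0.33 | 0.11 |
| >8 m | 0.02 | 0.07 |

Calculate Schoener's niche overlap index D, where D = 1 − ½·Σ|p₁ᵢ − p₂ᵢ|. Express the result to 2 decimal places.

Σ|p₁ᵢ − p₂ᵢ| = 0.08 + 0.28 + 0.06 + 0.13 + 0.22 + 0.05 = 0.82
D = 1 − ½ × 0.82 = 1 − 0.410 = 0.5900

0.59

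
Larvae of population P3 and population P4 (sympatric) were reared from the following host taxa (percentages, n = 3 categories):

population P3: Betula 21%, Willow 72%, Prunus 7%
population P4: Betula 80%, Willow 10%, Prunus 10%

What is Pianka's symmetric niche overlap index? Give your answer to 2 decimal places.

Convert percentages to proportions (divide by 100).
Σ p₁ᵢp₂ᵢ = 0.1680 + 0.0720 + 0.0070 = 0.2470
Σp_1ᵢ² = 0.21² + 0.72² + 0.07² = 0.0441 + 0.5184 + 0.0049 = 0.5674
Σp_2ᵢ² = 0.80² + 0.10² + 0.10² = 0.6400 + 0.0100 + 0.0100 = 0.6600
O = 0.2470 / √(0.5674 × 0.6600) = 0.2470 / 0.61195 = 0.4036

0.40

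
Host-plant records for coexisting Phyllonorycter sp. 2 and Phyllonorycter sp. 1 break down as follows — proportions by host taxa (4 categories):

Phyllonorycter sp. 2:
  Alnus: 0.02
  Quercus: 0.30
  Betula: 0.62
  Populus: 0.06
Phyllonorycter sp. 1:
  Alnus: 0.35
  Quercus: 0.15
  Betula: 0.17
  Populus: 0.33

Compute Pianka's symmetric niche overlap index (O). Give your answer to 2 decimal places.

Σ p₁ᵢp₂ᵢ = 0.0070 + 0.0450 + 0.1054 + 0.0198 = 0.1772
Σp_1ᵢ² = 0.02² + 0.30² + 0.62² + 0.06² = 0.0004 + 0.0900 + 0.3844 + 0.0036 = 0.4784
Σp_2ᵢ² = 0.35² + 0.15² + 0.17² + 0.33² = 0.1225 + 0.0225 + 0.0289 + 0.1089 = 0.2828
O = 0.1772 / √(0.4784 × 0.2828) = 0.1772 / 0.36782 = 0.4818

0.48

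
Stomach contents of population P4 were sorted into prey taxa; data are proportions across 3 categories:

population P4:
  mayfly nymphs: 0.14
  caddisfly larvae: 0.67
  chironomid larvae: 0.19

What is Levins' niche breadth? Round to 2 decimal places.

1.98

Σpᵢ² = 0.14² + 0.67² + 0.19² = 0.0196 + 0.4489 + 0.0361 = 0.5046
B = 1 / 0.5046 = 1.9818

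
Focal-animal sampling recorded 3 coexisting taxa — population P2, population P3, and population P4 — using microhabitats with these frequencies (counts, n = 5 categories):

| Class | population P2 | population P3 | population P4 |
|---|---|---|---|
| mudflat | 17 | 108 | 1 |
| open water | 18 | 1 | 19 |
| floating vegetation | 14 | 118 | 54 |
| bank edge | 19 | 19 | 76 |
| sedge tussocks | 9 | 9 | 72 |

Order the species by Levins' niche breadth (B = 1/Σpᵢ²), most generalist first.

Proportions for population P2 (n=77): 17/77=0.2208, 18/77=0.2338, 14/77=0.1818, 19/77=0.2468, 9/77=0.1169
Proportions for population P3 (n=255): 108/255=0.4235, 1/255=0.0039, 118/255=0.4627, 19/255=0.0745, 9/255=0.0353
Proportions for population P4 (n=222): 1/222=0.0045, 19/222=0.0856, 54/222=0.2432, 76/222=0.3423, 72/222=0.3243
Σp_P2ᵢ² = 0.2208² + 0.2338² + 0.1818² + 0.2468² + 0.1169² = 0.048753 + 0.054662 + 0.033051 + 0.060910 + 0.013666 = 0.211042
B_P2 = 1 / 0.211042 = 4.7384
Σp_P3ᵢ² = 0.4235² + 0.0039² + 0.4627² + 0.0745² + 0.0353² = 0.179352 + 0.000015 + 0.214091 + 0.005550 + 0.001246 = 0.400254
B_P3 = 1 / 0.400254 = 2.4984
Σp_P4ᵢ² = 0.0045² + 0.0856² + 0.2432² + 0.3423² + 0.3243² = 0.000020 + 0.007327 + 0.059146 + 0.117169 + 0.105170 = 0.288832
B_P4 = 1 / 0.288832 = 3.4622
Ranking by B (broadest → narrowest): population P2 (4.74) > population P4 (3.46) > population P3 (2.50)

population P2 > population P4 > population P3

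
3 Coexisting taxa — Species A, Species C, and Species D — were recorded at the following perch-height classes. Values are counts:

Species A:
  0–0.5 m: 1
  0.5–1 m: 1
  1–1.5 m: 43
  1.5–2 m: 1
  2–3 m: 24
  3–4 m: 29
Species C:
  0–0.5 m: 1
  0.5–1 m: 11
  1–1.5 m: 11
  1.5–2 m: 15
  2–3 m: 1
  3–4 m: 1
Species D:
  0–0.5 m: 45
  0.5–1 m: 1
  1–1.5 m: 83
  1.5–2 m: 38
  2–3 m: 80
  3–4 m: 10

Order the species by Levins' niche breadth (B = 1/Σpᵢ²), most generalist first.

Proportions for Species A (n=99): 1/99=0.0101, 1/99=0.0101, 43/99=0.4343, 1/99=0.0101, 24/99=0.2424, 29/99=0.2929
Proportions for Species C (n=40): 1/40=0.0250, 11/40=0.2750, 11/40=0.2750, 15/40=0.3750, 1/40=0.0250, 1/40=0.0250
Proportions for Species D (n=257): 45/257=0.1751, 1/257=0.0039, 83/257=0.3230, 38/257=0.1479, 80/257=0.3113, 10/257=0.0389
Σp_Aᵢ² = 0.0101² + 0.0101² + 0.4343² + 0.0101² + 0.2424² + 0.2929² = 0.000102 + 0.000102 + 0.188616 + 0.000102 + 0.058758 + 0.085790 = 0.333470
B_A = 1 / 0.333470 = 2.9988
Σp_Cᵢ² = 0.0250² + 0.2750² + 0.2750² + 0.3750² + 0.0250² + 0.0250² = 0.000625 + 0.075625 + 0.075625 + 0.140625 + 0.000625 + 0.000625 = 0.293750
B_C = 1 / 0.293750 = 3.4043
Σp_Dᵢ² = 0.1751² + 0.0039² + 0.3230² + 0.1479² + 0.3113² + 0.0389² = 0.030660 + 0.000015 + 0.104329 + 0.021874 + 0.096908 + 0.001513 = 0.255299
B_D = 1 / 0.255299 = 3.9170
Ranking by B (broadest → narrowest): Species D (3.92) > Species C (3.40) > Species A (3.00)

Species D > Species C > Species A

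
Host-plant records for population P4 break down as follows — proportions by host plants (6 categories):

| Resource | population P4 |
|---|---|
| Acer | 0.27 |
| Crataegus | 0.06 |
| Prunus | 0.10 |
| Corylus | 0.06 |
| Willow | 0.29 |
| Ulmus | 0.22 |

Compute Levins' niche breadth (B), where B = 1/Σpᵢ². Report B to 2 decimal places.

4.49

Σpᵢ² = 0.27² + 0.06² + 0.10² + 0.06² + 0.29² + 0.22² = 0.0729 + 0.0036 + 0.0100 + 0.0036 + 0.0841 + 0.0484 = 0.2226
B = 1 / 0.2226 = 4.4924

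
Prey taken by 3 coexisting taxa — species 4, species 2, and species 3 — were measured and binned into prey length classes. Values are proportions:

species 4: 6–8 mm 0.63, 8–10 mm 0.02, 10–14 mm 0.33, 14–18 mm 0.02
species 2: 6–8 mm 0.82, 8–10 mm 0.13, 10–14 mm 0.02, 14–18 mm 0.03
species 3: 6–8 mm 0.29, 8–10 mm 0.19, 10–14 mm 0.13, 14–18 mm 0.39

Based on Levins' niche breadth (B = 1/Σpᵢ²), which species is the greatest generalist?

Σp_4ᵢ² = 0.63² + 0.02² + 0.33² + 0.02² = 0.3969 + 0.0004 + 0.1089 + 0.0004 = 0.5066
B_4 = 1 / 0.5066 = 1.9739
Σp_2ᵢ² = 0.82² + 0.13² + 0.02² + 0.03² = 0.6724 + 0.0169 + 0.0004 + 0.0009 = 0.6906
B_2 = 1 / 0.6906 = 1.4480
Σp_3ᵢ² = 0.29² + 0.19² + 0.13² + 0.39² = 0.0841 + 0.0361 + 0.0169 + 0.1521 = 0.2892
B_3 = 1 / 0.2892 = 3.4578
Highest B → broadest niche (most generalist): species 3 (B = 3.46).

species 3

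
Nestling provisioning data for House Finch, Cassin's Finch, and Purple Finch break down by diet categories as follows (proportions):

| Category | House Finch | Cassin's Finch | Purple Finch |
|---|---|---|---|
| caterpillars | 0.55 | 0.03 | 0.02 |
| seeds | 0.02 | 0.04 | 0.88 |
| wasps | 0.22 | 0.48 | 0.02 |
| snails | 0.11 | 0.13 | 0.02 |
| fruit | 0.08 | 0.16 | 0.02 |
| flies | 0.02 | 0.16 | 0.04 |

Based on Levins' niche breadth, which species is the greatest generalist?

Σp_Housᵢ² = 0.55² + 0.02² + 0.22² + 0.11² + 0.08² + 0.02² = 0.3025 + 0.0004 + 0.0484 + 0.0121 + 0.0064 + 0.0004 = 0.3702
B_Hous = 1 / 0.3702 = 2.7012
Σp_Cassᵢ² = 0.03² + 0.04² + 0.48² + 0.13² + 0.16² + 0.16² = 0.0009 + 0.0016 + 0.2304 + 0.0169 + 0.0256 + 0.0256 = 0.3010
B_Cass = 1 / 0.3010 = 3.3223
Σp_Purpᵢ² = 0.02² + 0.88² + 0.02² + 0.02² + 0.02² + 0.04² = 0.0004 + 0.7744 + 0.0004 + 0.0004 + 0.0004 + 0.0016 = 0.7776
B_Purp = 1 / 0.7776 = 1.2860
Highest B → broadest niche (most generalist): Cassin's Finch (B = 3.32).

Cassin's Finch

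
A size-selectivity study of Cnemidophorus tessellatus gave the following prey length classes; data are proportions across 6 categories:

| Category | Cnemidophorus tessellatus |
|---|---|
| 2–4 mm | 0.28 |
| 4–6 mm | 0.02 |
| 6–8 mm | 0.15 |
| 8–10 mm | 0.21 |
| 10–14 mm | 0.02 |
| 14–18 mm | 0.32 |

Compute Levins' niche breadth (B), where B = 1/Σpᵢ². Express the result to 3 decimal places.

Σpᵢ² = 0.28² + 0.02² + 0.15² + 0.21² + 0.02² + 0.32² = 0.0784 + 0.0004 + 0.0225 + 0.0441 + 0.0004 + 0.1024 = 0.2482
B = 1 / 0.2482 = 4.02901

4.029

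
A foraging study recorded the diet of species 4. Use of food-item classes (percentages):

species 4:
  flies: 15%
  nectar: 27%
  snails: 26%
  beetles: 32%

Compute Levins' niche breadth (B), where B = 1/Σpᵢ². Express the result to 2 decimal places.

3.77

Convert percentages to proportions (divide by 100).
Σpᵢ² = 0.15² + 0.27² + 0.26² + 0.32² = 0.0225 + 0.0729 + 0.0676 + 0.1024 = 0.2654
B = 1 / 0.2654 = 3.7679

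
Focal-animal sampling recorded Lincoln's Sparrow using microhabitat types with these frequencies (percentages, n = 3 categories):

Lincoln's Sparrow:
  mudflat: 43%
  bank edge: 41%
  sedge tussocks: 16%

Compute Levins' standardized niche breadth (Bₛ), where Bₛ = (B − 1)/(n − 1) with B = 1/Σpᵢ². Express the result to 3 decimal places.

0.821

Convert percentages to proportions (divide by 100).
Σpᵢ² = 0.43² + 0.41² + 0.16² = 0.1849 + 0.1681 + 0.0256 = 0.3786
B = 1 / 0.3786 = 2.64131
Bₛ = (B − 1)/(n − 1) = (2.64131 − 1)/(3 − 1) = 1.64131/2 = 0.82066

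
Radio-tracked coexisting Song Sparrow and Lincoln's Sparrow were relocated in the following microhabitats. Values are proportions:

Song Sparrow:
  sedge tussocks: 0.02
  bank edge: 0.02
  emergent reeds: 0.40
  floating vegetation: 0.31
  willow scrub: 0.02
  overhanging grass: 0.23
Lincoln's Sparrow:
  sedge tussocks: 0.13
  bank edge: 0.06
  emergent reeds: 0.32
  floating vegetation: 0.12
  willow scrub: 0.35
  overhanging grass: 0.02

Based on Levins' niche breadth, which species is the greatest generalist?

Lincoln's Sparrow

Σp_Songᵢ² = 0.02² + 0.02² + 0.40² + 0.31² + 0.02² + 0.23² = 0.0004 + 0.0004 + 0.1600 + 0.0961 + 0.0004 + 0.0529 = 0.3102
B_Song = 1 / 0.3102 = 3.2237
Σp_Lincᵢ² = 0.13² + 0.06² + 0.32² + 0.12² + 0.35² + 0.02² = 0.0169 + 0.0036 + 0.1024 + 0.0144 + 0.1225 + 0.0004 = 0.2602
B_Linc = 1 / 0.2602 = 3.8432
Highest B → broadest niche (most generalist): Lincoln's Sparrow (B = 3.84).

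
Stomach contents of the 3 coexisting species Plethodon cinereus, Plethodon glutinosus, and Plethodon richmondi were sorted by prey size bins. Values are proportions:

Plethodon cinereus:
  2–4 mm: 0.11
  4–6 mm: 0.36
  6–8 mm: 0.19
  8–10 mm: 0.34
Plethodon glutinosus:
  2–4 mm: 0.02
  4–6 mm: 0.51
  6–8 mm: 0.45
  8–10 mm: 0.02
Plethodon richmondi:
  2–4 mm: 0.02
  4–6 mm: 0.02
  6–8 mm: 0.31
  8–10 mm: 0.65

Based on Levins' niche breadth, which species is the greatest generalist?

Plethodon cinereus

Σp_cineᵢ² = 0.11² + 0.36² + 0.19² + 0.34² = 0.0121 + 0.1296 + 0.0361 + 0.1156 = 0.2934
B_cine = 1 / 0.2934 = 3.4083
Σp_glutᵢ² = 0.02² + 0.51² + 0.45² + 0.02² = 0.0004 + 0.2601 + 0.2025 + 0.0004 = 0.4634
B_glut = 1 / 0.4634 = 2.1580
Σp_richᵢ² = 0.02² + 0.02² + 0.31² + 0.65² = 0.0004 + 0.0004 + 0.0961 + 0.4225 = 0.5194
B_rich = 1 / 0.5194 = 1.9253
Highest B → broadest niche (most generalist): Plethodon cinereus (B = 3.41).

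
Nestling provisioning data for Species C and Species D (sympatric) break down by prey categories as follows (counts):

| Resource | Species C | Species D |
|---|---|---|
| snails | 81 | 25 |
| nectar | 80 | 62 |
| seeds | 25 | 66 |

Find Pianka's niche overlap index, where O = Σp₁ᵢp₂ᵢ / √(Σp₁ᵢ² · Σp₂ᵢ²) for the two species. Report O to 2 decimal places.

Proportions for Species C (n=186): 81/186=0.4355, 80/186=0.4301, 25/186=0.1344
Proportions for Species D (n=153): 25/153=0.1634, 62/153=0.4052, 66/153=0.4314
Σ p₁ᵢp₂ᵢ = 0.071161 + 0.174277 + 0.057980 = 0.303418
Σp_1ᵢ² = 0.4355² + 0.4301² + 0.1344² = 0.189660 + 0.184986 + 0.018063 = 0.392709
Σp_2ᵢ² = 0.1634² + 0.4052² + 0.4314² = 0.026700 + 0.164187 + 0.186106 = 0.376993
O = 0.303418 / √(0.392709 × 0.376993) = 0.303418 / 0.3847708 = 0.7886

0.79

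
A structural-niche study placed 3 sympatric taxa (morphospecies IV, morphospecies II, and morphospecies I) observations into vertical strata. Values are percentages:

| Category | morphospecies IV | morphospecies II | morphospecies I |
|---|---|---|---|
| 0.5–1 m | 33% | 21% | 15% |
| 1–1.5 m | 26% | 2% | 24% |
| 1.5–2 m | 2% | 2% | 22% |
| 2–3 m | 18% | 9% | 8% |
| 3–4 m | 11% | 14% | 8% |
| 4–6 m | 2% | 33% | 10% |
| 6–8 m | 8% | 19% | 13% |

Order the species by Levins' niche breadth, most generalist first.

Convert percentages to proportions (divide by 100).
Σp_IVᵢ² = 0.33² + 0.26² + 0.02² + 0.18² + 0.11² + 0.02² + 0.08² = 0.1089 + 0.0676 + 0.0004 + 0.0324 + 0.0121 + 0.0004 + 0.0064 = 0.2282
B_IV = 1 / 0.2282 = 4.3821
Σp_IIᵢ² = 0.21² + 0.02² + 0.02² + 0.09² + 0.14² + 0.33² + 0.19² = 0.0441 + 0.0004 + 0.0004 + 0.0081 + 0.0196 + 0.1089 + 0.0361 = 0.2176
B_II = 1 / 0.2176 = 4.5956
Σp_Iᵢ² = 0.15² + 0.24² + 0.22² + 0.08² + 0.08² + 0.10² + 0.13² = 0.0225 + 0.0576 + 0.0484 + 0.0064 + 0.0064 + 0.0100 + 0.0169 = 0.1682
B_I = 1 / 0.1682 = 5.9453
Ranking by B (broadest → narrowest): morphospecies I (5.95) > morphospecies II (4.60) > morphospecies IV (4.38)

morphospecies I > morphospecies II > morphospecies IV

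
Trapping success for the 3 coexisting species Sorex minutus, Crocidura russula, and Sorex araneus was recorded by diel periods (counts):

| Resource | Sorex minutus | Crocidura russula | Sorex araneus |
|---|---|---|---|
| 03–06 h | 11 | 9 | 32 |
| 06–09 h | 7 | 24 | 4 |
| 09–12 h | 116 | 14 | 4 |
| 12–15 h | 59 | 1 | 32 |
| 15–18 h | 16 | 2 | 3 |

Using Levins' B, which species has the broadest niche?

Crocidura russula

Proportions for Sorex minutus (n=209): 11/209=0.0526, 7/209=0.0335, 116/209=0.5550, 59/209=0.2823, 16/209=0.0766
Proportions for Crocidura russula (n=50): 9/50=0.1800, 24/50=0.4800, 14/50=0.2800, 1/50=0.0200, 2/50=0.0400
Proportions for Sorex araneus (n=75): 32/75=0.4267, 4/75=0.0533, 4/75=0.0533, 32/75=0.4267, 3/75=0.0400
Σp_minuᵢ² = 0.0526² + 0.0335² + 0.5550² + 0.2823² + 0.0766² = 0.002767 + 0.001122 + 0.308025 + 0.079693 + 0.005868 = 0.397475
B_minu = 1 / 0.397475 = 2.5159
Σp_russᵢ² = 0.1800² + 0.4800² + 0.2800² + 0.0200² + 0.0400² = 0.032400 + 0.230400 + 0.078400 + 0.000400 + 0.001600 = 0.343200
B_russ = 1 / 0.343200 = 2.9138
Σp_aranᵢ² = 0.4267² + 0.0533² + 0.0533² + 0.4267² + 0.0400² = 0.182073 + 0.002841 + 0.002841 + 0.182073 + 0.001600 = 0.371428
B_aran = 1 / 0.371428 = 2.6923
Highest B → broadest niche (most generalist): Crocidura russula (B = 2.91).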